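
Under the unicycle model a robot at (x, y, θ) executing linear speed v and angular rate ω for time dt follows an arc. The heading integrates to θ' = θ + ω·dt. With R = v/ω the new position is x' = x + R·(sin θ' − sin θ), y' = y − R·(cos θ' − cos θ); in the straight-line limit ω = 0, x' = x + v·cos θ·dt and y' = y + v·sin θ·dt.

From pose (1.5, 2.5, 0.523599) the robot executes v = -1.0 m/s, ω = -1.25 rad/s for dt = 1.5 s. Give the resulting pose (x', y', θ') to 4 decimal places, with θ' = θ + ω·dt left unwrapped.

(0.3192, 3.0187, -1.3514)

θ' = 0.5236 + -1.25·1.5 = -1.3514
R = v/ω = -1.0/-1.25 = 0.8000
x' = 1.5 + 0.8000·(sin -1.3514 − sin 0.5236) = 0.3192
y' = 2.5 − 0.8000·(cos -1.3514 − cos 0.5236) = 3.0187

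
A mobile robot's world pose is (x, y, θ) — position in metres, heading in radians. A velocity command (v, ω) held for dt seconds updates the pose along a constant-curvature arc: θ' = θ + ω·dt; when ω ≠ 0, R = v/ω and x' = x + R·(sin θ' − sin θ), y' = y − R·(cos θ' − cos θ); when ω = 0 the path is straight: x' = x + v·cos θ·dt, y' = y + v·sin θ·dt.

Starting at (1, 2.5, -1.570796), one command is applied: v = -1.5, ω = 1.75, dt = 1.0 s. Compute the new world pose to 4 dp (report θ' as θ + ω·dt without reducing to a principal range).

θ' = -1.5708 + 1.75·1.0 = 0.1792
R = v/ω = -1.5/1.75 = -0.8571
x' = 1 + -0.8571·(sin 0.1792 − sin -1.5708) = -0.0099
y' = 2.5 − -0.8571·(cos 0.1792 − cos -1.5708) = 3.3434

(-0.0099, 3.3434, 0.1792)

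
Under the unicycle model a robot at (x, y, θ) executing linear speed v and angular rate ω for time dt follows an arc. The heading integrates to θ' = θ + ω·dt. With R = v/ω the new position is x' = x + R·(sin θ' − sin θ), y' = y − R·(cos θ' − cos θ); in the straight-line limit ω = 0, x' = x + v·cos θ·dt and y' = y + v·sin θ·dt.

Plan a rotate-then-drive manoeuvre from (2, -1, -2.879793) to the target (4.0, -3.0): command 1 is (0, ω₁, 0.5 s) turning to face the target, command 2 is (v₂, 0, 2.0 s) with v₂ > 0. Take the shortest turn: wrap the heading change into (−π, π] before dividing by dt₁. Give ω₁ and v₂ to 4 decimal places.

ω₁ = 4.1888, v₂ = 1.4142

heading to target = atan2(-3−-1, 4−2) = -0.7854
Δθ = wrap(-0.7854 − -2.8798) = 2.0944; ω₁ = Δθ/dt₁ = 4.1888
distance = √((4−2)² + (-3−-1)²) = 2.8284; v₂ = distance/dt₂ = 1.4142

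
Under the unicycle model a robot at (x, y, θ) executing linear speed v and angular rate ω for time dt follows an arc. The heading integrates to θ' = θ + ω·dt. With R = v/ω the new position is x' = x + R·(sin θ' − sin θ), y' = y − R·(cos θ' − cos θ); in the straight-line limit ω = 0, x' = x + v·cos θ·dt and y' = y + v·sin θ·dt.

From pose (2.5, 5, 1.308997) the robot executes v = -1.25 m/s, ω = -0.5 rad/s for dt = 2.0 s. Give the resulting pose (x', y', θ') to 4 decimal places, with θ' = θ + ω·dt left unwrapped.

θ' = 1.3090 + -0.5·2.0 = 0.3090
R = v/ω = -1.25/-0.5 = 2.5000
x' = 2.5 + 2.5000·(sin 0.3090 − sin 1.3090) = 0.8454
y' = 5 − 2.5000·(cos 0.3090 − cos 1.3090) = 3.2654

(0.8454, 3.2654, 0.3090)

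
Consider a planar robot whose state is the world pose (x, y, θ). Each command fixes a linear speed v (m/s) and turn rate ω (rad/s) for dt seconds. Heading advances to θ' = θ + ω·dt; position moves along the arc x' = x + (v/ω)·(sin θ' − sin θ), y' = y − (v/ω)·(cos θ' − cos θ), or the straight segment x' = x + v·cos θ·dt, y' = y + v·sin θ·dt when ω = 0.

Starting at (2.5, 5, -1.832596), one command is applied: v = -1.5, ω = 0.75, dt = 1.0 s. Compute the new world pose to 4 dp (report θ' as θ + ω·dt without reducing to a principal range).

(2.3345, 6.4557, -1.0826)

θ' = -1.8326 + 0.75·1.0 = -1.0826
R = v/ω = -1.5/0.75 = -2.0000
x' = 2.5 + -2.0000·(sin -1.0826 − sin -1.8326) = 2.3345
y' = 5 − -2.0000·(cos -1.0826 − cos -1.8326) = 6.4557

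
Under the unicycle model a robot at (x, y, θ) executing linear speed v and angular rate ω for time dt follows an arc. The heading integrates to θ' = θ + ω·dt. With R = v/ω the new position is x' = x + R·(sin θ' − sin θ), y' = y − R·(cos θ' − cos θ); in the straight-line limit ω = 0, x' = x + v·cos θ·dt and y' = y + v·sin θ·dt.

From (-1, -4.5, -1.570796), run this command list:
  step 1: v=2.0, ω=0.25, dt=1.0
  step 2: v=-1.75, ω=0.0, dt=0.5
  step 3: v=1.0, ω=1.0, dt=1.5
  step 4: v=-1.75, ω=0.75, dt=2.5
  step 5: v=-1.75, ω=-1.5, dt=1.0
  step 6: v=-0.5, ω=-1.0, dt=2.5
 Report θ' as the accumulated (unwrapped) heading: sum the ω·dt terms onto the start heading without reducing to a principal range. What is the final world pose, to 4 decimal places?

(-2.6181, -10.6745, -1.9458)

step 1: θ'=-1.3208 (R=8.0000) → pose (-0.7513, -6.4792, -1.3208)
step 2: θ'=-1.3208 (straight) → pose (-0.9678, -5.6314, -1.3208)
step 3: θ'=0.1792 (R=1.0000) → pose (0.1794, -6.3680, 0.1792)
step 4: θ'=2.0542 (R=-2.3333) → pose (-1.4707, -9.7485, 2.0542)
step 5: θ'=0.5542 (R=1.1667) → pose (-1.8897, -11.2828, 0.5542)
step 6: θ'=-1.9458 (R=0.5000) → pose (-2.6181, -10.6745, -1.9458)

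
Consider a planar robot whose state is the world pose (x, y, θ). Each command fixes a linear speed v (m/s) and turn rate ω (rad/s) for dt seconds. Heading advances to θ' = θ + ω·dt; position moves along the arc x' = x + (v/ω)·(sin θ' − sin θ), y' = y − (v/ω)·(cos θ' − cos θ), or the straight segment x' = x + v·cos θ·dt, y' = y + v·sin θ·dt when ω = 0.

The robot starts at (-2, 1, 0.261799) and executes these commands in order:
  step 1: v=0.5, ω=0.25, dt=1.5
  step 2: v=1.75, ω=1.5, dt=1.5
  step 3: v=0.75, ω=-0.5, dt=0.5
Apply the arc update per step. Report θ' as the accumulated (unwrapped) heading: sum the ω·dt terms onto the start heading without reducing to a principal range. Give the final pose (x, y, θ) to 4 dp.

(-2.0754, 3.5295, 2.6368)

step 1: θ'=0.6368 (R=2.0000) → pose (-1.3284, 1.3238, 0.6368)
step 2: θ'=2.8868 (R=1.1667) → pose (-1.7281, 3.3909, 2.8868)
step 3: θ'=2.6368 (R=-1.5000) → pose (-2.0754, 3.5295, 2.6368)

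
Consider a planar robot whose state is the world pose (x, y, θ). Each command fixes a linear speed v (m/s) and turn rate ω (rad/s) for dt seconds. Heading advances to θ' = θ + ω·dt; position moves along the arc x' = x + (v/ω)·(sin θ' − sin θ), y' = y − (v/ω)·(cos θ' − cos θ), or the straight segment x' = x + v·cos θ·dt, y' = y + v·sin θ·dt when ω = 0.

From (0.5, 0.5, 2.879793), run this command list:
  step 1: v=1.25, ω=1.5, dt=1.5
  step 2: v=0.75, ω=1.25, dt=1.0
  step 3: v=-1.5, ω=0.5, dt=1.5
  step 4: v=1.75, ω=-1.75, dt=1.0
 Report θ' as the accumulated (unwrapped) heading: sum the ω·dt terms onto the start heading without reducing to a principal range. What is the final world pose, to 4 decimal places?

step 1: θ'=5.1298 (R=0.8333) → pose (-0.4775, -0.6428, 5.1298)
step 2: θ'=6.3798 (R=0.6000) → pose (0.1289, -0.9967, 6.3798)
step 3: θ'=7.1298 (R=-3.0000) → pose (-1.8288, -1.9952, 7.1298)
step 4: θ'=5.3798 (R=-1.0000) → pose (-0.2944, -2.0387, 5.3798)

(-0.2944, -2.0387, 5.3798)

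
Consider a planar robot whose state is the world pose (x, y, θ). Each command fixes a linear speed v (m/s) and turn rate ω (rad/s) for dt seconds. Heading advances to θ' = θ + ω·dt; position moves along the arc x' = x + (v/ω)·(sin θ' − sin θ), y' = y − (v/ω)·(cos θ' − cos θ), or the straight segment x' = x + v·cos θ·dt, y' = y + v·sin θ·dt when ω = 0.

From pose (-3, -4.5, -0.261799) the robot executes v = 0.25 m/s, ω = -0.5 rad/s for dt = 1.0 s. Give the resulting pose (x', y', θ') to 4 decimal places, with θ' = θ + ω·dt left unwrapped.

(-2.7843, -4.6212, -0.7618)

θ' = -0.2618 + -0.5·1.0 = -0.7618
R = v/ω = 0.25/-0.5 = -0.5000
x' = -3 + -0.5000·(sin -0.7618 − sin -0.2618) = -2.7843
y' = -4.5 − -0.5000·(cos -0.7618 − cos -0.2618) = -4.6212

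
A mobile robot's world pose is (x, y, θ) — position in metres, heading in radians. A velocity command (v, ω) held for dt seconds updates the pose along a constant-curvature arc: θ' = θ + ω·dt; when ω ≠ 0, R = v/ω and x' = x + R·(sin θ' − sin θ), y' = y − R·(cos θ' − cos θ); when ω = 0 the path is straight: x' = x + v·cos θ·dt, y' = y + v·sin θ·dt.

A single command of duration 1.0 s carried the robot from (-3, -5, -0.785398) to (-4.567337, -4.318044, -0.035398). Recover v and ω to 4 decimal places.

v = -1.7500, ω = 0.7500

Δθ = -0.035398 − -0.785398 = 0.750000
ω = Δθ/dt = 0.750000/1.0 = 0.7500
R = Δx/(sin θ' − sin θ) = -2.3333
v = R·ω = -2.3333·0.7500 = -1.7500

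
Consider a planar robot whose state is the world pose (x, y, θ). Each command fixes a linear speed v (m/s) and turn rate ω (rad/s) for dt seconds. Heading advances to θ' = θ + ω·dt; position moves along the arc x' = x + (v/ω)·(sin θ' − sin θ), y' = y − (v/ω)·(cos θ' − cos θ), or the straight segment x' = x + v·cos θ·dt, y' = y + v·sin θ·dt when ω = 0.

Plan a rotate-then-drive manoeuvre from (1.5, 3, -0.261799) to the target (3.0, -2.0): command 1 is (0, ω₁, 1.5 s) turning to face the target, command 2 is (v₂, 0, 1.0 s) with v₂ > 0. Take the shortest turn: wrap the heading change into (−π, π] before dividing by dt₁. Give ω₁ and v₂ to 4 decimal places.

ω₁ = -0.6784, v₂ = 5.2202

heading to target = atan2(-2−3, 3−1.5) = -1.2793
Δθ = wrap(-1.2793 − -0.2618) = -1.0175; ω₁ = Δθ/dt₁ = -0.6784
distance = √((3−1.5)² + (-2−3)²) = 5.2202; v₂ = distance/dt₂ = 5.2202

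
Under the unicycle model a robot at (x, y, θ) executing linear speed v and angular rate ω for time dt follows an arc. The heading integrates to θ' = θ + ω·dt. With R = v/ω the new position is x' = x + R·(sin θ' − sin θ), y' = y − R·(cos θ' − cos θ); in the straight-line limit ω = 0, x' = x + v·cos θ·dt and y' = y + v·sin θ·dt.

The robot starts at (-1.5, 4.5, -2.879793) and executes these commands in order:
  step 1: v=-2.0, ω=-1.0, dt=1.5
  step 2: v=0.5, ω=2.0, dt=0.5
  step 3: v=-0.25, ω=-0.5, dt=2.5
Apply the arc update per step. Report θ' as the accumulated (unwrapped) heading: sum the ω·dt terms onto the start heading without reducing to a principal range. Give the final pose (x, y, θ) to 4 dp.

(1.1110, 2.9378, -4.6298)

step 1: θ'=-4.3798 (R=2.0000) → pose (0.9080, 3.2211, -4.3798)
step 2: θ'=-3.3798 (R=0.2500) → pose (0.7307, 3.3825, -3.3798)
step 3: θ'=-4.6298 (R=0.5000) → pose (1.1110, 2.9378, -4.6298)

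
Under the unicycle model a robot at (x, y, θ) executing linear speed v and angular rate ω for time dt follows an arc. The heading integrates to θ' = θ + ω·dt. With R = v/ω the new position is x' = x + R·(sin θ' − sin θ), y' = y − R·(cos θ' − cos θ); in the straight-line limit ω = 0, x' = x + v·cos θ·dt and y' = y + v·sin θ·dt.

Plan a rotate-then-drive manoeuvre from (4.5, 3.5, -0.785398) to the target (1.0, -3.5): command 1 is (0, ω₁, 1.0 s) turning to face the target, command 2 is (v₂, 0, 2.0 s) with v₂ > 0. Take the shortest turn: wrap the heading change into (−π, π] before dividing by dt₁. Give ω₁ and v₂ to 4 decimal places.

heading to target = atan2(-3.5−3.5, 1−4.5) = -2.0344
Δθ = wrap(-2.0344 − -0.7854) = -1.2490; ω₁ = Δθ/dt₁ = -1.2490
distance = √((1−4.5)² + (-3.5−3.5)²) = 7.8262; v₂ = distance/dt₂ = 3.9131

ω₁ = -1.2490, v₂ = 3.9131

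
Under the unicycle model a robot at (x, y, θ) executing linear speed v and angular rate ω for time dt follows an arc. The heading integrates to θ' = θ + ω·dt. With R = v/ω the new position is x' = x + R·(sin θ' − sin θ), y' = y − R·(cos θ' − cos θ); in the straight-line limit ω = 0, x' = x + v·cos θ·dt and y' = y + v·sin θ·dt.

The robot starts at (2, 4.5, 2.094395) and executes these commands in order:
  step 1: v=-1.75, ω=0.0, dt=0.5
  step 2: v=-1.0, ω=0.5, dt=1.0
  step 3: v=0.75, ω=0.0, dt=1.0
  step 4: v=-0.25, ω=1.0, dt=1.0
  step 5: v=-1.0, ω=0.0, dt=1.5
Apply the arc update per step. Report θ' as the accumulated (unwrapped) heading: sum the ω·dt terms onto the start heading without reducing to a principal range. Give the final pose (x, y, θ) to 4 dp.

step 1: θ'=2.0944 (straight) → pose (2.4375, 3.7422, 2.0944)
step 2: θ'=2.5944 (R=-2.0000) → pose (3.1290, 3.0343, 2.5944)
step 3: θ'=2.5944 (straight) → pose (2.4885, 3.4245, 2.5944)
step 4: θ'=3.5944 (R=-0.2500) → pose (2.7279, 3.4132, 3.5944)
step 5: θ'=3.5944 (straight) → pose (4.0768, 4.0694, 3.5944)

(4.0768, 4.0694, 3.5944)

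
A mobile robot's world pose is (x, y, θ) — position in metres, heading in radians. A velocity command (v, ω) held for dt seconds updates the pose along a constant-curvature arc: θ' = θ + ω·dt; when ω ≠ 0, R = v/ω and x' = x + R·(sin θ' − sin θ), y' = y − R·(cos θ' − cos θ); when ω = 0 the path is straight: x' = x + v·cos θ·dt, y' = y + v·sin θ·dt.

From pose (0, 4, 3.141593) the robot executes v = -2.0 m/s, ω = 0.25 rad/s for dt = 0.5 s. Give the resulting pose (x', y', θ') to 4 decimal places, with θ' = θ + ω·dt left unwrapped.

(0.9974, 4.0624, 3.2666)

θ' = 3.1416 + 0.25·0.5 = 3.2666
R = v/ω = -2.0/0.25 = -8.0000
x' = 0 + -8.0000·(sin 3.2666 − sin 3.1416) = 0.9974
y' = 4 − -8.0000·(cos 3.2666 − cos 3.1416) = 4.0624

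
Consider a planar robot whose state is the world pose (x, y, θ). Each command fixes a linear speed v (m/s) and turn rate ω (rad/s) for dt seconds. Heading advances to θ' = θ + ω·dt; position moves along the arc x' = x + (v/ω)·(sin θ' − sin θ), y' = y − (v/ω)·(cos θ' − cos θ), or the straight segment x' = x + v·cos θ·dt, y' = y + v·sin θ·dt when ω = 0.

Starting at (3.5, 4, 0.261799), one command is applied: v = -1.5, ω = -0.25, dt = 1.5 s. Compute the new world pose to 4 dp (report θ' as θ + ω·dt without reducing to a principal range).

θ' = 0.2618 + -0.25·1.5 = -0.1132
R = v/ω = -1.5/-0.25 = 6.0000
x' = 3.5 + 6.0000·(sin -0.1132 − sin 0.2618) = 1.2693
y' = 4 − 6.0000·(cos -0.1132 − cos 0.2618) = 3.8340

(1.2693, 3.8340, -0.1132)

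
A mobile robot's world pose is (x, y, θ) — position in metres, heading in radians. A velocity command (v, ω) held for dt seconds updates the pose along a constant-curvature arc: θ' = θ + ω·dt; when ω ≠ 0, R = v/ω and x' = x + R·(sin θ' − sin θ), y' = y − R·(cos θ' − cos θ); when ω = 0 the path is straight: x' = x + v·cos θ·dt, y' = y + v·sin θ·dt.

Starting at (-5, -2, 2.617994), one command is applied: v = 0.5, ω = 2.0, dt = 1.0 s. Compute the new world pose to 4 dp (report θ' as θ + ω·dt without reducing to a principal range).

θ' = 2.6180 + 2.0·1.0 = 4.6180
R = v/ω = 0.5/2.0 = 0.2500
x' = -5 + 0.2500·(sin 4.6180 − sin 2.6180) = -5.3739
y' = -2 − 0.2500·(cos 4.6180 − cos 2.6180) = -2.1929

(-5.3739, -2.1929, 4.6180)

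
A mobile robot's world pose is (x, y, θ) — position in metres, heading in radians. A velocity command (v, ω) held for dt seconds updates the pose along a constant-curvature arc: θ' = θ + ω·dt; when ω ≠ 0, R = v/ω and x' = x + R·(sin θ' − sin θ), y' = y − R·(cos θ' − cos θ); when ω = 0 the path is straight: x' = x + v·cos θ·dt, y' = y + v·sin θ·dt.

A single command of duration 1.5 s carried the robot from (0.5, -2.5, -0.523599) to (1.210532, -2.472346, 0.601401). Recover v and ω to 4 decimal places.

v = 0.5000, ω = 0.7500

Δθ = 0.601401 − -0.523599 = 1.125000
ω = Δθ/dt = 1.125000/1.5 = 0.7500
R = Δx/(sin θ' − sin θ) = 0.6667
v = R·ω = 0.6667·0.7500 = 0.5000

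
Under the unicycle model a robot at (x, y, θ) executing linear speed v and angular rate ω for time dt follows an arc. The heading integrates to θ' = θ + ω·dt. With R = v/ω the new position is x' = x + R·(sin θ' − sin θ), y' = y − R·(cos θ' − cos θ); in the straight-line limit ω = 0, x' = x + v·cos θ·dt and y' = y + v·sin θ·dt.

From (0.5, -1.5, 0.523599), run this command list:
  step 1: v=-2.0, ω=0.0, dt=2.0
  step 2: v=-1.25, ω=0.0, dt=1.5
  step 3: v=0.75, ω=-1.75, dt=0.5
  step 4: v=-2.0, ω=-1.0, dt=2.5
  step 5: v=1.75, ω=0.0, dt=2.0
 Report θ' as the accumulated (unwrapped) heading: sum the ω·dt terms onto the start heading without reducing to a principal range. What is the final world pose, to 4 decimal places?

step 1: θ'=0.5236 (straight) → pose (-2.9641, -3.5000, 0.5236)
step 2: θ'=0.5236 (straight) → pose (-4.5879, -4.4375, 0.5236)
step 3: θ'=-0.3514 (R=-0.4286) → pose (-4.2261, -4.4063, -0.3514)
step 4: θ'=-2.8514 (R=2.0000) → pose (-4.1099, -0.6121, -2.8514)
step 5: θ'=-2.8514 (straight) → pose (-7.4636, -1.6136, -2.8514)

(-7.4636, -1.6136, -2.8514)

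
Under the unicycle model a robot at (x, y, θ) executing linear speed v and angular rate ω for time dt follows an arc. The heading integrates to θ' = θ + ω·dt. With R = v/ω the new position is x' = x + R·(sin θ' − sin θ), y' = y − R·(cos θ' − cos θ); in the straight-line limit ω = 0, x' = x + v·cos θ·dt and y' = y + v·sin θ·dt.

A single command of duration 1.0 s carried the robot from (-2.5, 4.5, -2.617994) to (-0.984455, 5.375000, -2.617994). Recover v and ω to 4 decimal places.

Δθ = -2.617994 − -2.617994 = 0.000000
ω = Δθ/dt = 0.000000/1.0 = 0.0000
ω = 0 → v = (Δx·cos θ + Δy·sin θ)/dt = -1.7500

v = -1.7500, ω = 0.0000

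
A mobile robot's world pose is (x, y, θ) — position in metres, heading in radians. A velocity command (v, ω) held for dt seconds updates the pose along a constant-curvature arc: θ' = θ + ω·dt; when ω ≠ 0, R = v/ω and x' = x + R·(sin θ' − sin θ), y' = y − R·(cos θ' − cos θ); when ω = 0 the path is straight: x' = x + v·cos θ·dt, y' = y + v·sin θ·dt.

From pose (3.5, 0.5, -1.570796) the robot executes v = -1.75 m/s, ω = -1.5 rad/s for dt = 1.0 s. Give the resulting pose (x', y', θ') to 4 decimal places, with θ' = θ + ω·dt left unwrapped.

θ' = -1.5708 + -1.5·1.0 = -3.0708
R = v/ω = -1.75/-1.5 = 1.1667
x' = 3.5 + 1.1667·(sin -3.0708 − sin -1.5708) = 4.5841
y' = 0.5 − 1.1667·(cos -3.0708 − cos -1.5708) = 1.6637

(4.5841, 1.6637, -3.0708)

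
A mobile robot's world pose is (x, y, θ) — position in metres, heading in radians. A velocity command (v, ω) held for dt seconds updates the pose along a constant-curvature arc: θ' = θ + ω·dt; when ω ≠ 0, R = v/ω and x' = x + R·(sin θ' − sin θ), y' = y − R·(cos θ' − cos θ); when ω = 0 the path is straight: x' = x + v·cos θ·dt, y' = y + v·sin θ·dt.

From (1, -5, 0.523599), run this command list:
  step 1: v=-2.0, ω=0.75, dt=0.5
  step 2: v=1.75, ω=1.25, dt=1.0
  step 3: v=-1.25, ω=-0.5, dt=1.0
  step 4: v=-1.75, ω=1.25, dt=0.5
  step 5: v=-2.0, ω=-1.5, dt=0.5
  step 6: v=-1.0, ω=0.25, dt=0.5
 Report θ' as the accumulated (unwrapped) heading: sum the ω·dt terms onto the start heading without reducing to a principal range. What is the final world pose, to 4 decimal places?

step 1: θ'=0.8986 (R=-2.6667) → pose (0.2468, -5.6488, 0.8986)
step 2: θ'=2.1486 (R=1.4000) → pose (0.3241, -4.0124, 2.1486)
step 3: θ'=1.6486 (R=2.5000) → pose (0.7224, -5.1836, 1.6486)
step 4: θ'=2.2736 (R=-1.4000) → pose (1.0499, -5.9796, 2.2736)
step 5: θ'=1.5236 (R=1.3333) → pose (1.3643, -6.9044, 1.5236)
step 6: θ'=1.6486 (R=-4.0000) → pose (1.3720, -7.4040, 1.6486)

(1.3720, -7.4040, 1.6486)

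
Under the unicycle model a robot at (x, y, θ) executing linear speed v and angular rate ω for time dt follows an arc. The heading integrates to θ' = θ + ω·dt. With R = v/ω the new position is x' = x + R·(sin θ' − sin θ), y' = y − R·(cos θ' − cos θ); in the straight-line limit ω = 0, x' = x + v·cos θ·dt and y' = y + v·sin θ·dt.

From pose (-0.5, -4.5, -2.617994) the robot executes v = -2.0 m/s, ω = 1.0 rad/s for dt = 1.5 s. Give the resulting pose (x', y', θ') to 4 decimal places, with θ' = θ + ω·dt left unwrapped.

(0.2984, -1.8930, -1.1180)

θ' = -2.6180 + 1.0·1.5 = -1.1180
R = v/ω = -2.0/1.0 = -2.0000
x' = -0.5 + -2.0000·(sin -1.1180 − sin -2.6180) = 0.2984
y' = -4.5 − -2.0000·(cos -1.1180 − cos -2.6180) = -1.8930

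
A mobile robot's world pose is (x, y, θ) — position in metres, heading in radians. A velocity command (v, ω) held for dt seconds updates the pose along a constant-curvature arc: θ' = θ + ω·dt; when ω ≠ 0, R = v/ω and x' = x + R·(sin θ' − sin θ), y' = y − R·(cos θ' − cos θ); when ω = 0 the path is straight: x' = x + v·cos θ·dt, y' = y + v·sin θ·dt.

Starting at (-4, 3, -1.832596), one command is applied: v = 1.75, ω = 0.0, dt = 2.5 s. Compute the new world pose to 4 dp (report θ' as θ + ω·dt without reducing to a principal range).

θ' = -1.8326 + 0.0·2.5 = -1.8326
ω = 0 → straight: x' = -4 + 1.75·cos(-1.8326)·2.5 = -5.1323
y' = 3 + 1.75·sin(-1.8326)·2.5 = -1.2259

(-5.1323, -1.2259, -1.8326)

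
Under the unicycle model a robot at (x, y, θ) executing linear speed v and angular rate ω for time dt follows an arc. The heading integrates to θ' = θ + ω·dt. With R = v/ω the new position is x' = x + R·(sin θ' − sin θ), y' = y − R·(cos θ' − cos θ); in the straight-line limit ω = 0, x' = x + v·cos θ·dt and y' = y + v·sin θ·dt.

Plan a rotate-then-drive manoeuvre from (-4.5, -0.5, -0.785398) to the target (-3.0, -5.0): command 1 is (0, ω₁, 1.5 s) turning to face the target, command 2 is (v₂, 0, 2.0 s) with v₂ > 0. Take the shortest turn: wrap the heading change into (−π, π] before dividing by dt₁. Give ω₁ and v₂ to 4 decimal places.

ω₁ = -0.3091, v₂ = 2.3717

heading to target = atan2(-5−-0.5, -3−-4.5) = -1.2490
Δθ = wrap(-1.2490 − -0.7854) = -0.4636; ω₁ = Δθ/dt₁ = -0.3091
distance = √((-3−-4.5)² + (-5−-0.5)²) = 4.7434; v₂ = distance/dt₂ = 2.3717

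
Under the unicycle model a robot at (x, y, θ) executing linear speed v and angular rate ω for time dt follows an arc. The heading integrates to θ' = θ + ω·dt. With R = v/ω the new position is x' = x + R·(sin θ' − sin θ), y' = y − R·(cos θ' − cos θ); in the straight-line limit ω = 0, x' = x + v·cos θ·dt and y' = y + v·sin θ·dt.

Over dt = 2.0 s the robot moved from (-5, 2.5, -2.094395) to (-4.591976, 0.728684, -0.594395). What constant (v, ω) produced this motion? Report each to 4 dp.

Δθ = -0.594395 − -2.094395 = 1.500000
ω = Δθ/dt = 1.500000/2.0 = 0.7500
R = −Δy/(cos θ' − cos θ) = 1.3333
v = R·ω = 1.3333·0.7500 = 1.0000

v = 1.0000, ω = 0.7500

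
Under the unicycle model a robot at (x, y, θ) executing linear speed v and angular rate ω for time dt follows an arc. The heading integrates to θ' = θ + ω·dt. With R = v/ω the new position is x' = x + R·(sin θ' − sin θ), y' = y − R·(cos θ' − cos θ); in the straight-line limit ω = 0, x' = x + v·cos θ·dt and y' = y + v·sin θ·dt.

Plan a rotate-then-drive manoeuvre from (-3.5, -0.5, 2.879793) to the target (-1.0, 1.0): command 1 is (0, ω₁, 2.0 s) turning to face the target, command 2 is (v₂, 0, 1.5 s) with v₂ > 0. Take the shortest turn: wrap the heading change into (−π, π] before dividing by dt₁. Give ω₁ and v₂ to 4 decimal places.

ω₁ = -1.1697, v₂ = 1.9437

heading to target = atan2(1−-0.5, -1−-3.5) = 0.5404
Δθ = wrap(0.5404 − 2.8798) = -2.3394; ω₁ = Δθ/dt₁ = -1.1697
distance = √((-1−-3.5)² + (1−-0.5)²) = 2.9155; v₂ = distance/dt₂ = 1.9437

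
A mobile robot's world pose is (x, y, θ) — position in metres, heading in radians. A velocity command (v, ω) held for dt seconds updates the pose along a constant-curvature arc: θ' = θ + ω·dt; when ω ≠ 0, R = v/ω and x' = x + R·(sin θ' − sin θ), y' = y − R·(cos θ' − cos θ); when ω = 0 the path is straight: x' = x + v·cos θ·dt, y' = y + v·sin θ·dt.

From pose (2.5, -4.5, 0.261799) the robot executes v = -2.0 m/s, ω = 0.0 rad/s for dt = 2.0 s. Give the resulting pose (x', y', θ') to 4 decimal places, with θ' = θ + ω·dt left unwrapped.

(-1.3637, -5.5353, 0.2618)

θ' = 0.2618 + 0.0·2.0 = 0.2618
ω = 0 → straight: x' = 2.5 + -2.0·cos(0.2618)·2.0 = -1.3637
y' = -4.5 + -2.0·sin(0.2618)·2.0 = -5.5353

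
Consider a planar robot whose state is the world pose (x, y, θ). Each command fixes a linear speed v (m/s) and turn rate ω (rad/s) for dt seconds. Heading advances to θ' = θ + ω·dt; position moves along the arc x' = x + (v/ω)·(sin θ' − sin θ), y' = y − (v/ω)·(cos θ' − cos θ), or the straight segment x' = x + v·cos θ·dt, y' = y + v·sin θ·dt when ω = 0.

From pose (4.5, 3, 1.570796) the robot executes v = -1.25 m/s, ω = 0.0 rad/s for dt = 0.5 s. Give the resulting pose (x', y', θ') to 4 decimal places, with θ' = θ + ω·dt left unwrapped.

θ' = 1.5708 + 0.0·0.5 = 1.5708
ω = 0 → straight: x' = 4.5 + -1.25·cos(1.5708)·0.5 = 4.5000
y' = 3 + -1.25·sin(1.5708)·0.5 = 2.3750

(4.5000, 2.3750, 1.5708)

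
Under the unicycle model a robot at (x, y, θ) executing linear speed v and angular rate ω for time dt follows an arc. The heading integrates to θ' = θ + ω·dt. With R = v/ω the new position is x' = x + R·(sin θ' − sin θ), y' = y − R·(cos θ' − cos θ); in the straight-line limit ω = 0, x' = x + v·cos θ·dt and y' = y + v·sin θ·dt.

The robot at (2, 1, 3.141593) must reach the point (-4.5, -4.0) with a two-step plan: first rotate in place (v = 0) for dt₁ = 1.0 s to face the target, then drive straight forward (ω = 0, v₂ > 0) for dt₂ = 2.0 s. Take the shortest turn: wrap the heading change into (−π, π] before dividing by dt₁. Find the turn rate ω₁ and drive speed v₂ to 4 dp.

ω₁ = 0.6557, v₂ = 4.1003

heading to target = atan2(-4−1, -4.5−2) = -2.4859
Δθ = wrap(-2.4859 − 3.1416) = 0.6557; ω₁ = Δθ/dt₁ = 0.6557
distance = √((-4.5−2)² + (-4−1)²) = 8.2006; v₂ = distance/dt₂ = 4.1003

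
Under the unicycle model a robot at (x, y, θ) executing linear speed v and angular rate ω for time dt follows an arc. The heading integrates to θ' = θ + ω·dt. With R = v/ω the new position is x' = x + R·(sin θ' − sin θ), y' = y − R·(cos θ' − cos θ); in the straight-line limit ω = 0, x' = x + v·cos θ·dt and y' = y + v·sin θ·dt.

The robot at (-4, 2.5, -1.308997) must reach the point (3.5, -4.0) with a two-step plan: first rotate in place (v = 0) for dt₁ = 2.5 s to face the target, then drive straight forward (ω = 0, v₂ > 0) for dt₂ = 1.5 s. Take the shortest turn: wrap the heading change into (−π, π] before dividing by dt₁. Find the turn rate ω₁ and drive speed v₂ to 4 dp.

heading to target = atan2(-4−2.5, 3.5−-4) = -0.7141
Δθ = wrap(-0.7141 − -1.3090) = 0.5949; ω₁ = Δθ/dt₁ = 0.2380
distance = √((3.5−-4)² + (-4−2.5)²) = 9.9247; v₂ = distance/dt₂ = 6.6165

ω₁ = 0.2380, v₂ = 6.6165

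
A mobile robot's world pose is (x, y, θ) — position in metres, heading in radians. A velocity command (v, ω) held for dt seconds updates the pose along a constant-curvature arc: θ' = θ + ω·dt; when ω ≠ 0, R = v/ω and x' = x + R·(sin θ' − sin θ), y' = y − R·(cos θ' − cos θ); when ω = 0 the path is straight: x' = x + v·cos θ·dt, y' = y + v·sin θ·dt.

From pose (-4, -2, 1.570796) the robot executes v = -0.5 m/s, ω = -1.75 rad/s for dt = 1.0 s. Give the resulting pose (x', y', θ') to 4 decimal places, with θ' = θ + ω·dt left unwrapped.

(-4.3366, -2.2811, -0.1792)

θ' = 1.5708 + -1.75·1.0 = -0.1792
R = v/ω = -0.5/-1.75 = 0.2857
x' = -4 + 0.2857·(sin -0.1792 − sin 1.5708) = -4.3366
y' = -2 − 0.2857·(cos -0.1792 − cos 1.5708) = -2.2811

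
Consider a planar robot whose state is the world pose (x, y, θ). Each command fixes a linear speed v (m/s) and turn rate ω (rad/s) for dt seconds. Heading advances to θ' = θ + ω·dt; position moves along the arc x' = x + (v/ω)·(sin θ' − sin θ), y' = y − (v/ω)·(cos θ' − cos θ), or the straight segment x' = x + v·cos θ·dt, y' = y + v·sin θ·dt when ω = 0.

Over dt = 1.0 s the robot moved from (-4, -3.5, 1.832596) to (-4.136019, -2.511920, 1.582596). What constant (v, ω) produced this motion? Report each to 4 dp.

Δθ = 1.582596 − 1.832596 = -0.250000
ω = Δθ/dt = -0.250000/1.0 = -0.2500
R = −Δy/(cos θ' − cos θ) = -4.0000
v = R·ω = -4.0000·-0.2500 = 1.0000

v = 1.0000, ω = -0.2500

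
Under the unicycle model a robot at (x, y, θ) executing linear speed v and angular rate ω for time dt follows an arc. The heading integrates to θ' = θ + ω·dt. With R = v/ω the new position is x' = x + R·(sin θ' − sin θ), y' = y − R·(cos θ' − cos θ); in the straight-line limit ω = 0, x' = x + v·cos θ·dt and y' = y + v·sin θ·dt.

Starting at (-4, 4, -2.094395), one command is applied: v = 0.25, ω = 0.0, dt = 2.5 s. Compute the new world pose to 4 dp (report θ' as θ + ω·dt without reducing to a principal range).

θ' = -2.0944 + 0.0·2.5 = -2.0944
ω = 0 → straight: x' = -4 + 0.25·cos(-2.0944)·2.5 = -4.3125
y' = 4 + 0.25·sin(-2.0944)·2.5 = 3.4587

(-4.3125, 3.4587, -2.0944)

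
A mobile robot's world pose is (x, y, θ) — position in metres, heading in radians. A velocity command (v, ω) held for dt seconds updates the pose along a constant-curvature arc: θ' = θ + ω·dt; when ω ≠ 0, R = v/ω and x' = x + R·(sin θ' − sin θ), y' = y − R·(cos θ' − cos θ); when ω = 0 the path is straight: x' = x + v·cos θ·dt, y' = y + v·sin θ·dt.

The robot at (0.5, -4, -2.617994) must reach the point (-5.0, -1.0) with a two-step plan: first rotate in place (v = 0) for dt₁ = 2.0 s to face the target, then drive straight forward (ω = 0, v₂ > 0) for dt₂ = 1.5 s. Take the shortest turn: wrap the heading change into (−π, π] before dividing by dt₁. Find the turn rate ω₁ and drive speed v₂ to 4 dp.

heading to target = atan2(-1−-4, -5−0.5) = 2.6422
Δθ = wrap(2.6422 − -2.6180) = -1.0229; ω₁ = Δθ/dt₁ = -0.5115
distance = √((-5−0.5)² + (-1−-4)²) = 6.2650; v₂ = distance/dt₂ = 4.1767

ω₁ = -0.5115, v₂ = 4.1767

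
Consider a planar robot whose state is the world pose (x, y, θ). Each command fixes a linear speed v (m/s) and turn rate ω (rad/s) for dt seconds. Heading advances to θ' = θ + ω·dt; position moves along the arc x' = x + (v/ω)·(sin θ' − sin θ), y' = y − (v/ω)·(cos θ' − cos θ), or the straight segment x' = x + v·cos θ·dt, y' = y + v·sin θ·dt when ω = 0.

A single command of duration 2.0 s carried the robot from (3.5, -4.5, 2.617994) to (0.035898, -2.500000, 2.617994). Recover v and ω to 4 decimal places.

v = 2.0000, ω = 0.0000

Δθ = 2.617994 − 2.617994 = 0.000000
ω = Δθ/dt = 0.000000/2.0 = 0.0000
ω = 0 → v = (Δx·cos θ + Δy·sin θ)/dt = 2.0000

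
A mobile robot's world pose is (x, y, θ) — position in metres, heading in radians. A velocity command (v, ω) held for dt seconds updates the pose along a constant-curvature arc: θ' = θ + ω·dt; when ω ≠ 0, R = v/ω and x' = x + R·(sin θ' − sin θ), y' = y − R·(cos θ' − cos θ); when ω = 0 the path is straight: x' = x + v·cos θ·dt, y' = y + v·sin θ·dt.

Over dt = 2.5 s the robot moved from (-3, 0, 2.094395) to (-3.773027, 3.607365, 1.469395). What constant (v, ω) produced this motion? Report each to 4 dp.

Δθ = 1.469395 − 2.094395 = -0.625000
ω = Δθ/dt = -0.625000/2.5 = -0.2500
R = −Δy/(cos θ' − cos θ) = -6.0000
v = R·ω = -6.0000·-0.2500 = 1.5000

v = 1.5000, ω = -0.2500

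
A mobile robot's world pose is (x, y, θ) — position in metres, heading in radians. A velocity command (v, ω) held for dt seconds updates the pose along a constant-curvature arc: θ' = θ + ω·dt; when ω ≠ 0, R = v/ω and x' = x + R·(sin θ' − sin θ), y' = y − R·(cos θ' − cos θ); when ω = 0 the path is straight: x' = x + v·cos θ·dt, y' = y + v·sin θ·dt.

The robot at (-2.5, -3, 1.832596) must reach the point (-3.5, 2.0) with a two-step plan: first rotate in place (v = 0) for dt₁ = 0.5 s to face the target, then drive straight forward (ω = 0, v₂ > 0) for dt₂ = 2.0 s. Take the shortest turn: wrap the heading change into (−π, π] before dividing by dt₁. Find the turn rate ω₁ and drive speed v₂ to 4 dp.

ω₁ = -0.1288, v₂ = 2.5495

heading to target = atan2(2−-3, -3.5−-2.5) = 1.7682
Δθ = wrap(1.7682 − 1.8326) = -0.0644; ω₁ = Δθ/dt₁ = -0.1288
distance = √((-3.5−-2.5)² + (2−-3)²) = 5.0990; v₂ = distance/dt₂ = 2.5495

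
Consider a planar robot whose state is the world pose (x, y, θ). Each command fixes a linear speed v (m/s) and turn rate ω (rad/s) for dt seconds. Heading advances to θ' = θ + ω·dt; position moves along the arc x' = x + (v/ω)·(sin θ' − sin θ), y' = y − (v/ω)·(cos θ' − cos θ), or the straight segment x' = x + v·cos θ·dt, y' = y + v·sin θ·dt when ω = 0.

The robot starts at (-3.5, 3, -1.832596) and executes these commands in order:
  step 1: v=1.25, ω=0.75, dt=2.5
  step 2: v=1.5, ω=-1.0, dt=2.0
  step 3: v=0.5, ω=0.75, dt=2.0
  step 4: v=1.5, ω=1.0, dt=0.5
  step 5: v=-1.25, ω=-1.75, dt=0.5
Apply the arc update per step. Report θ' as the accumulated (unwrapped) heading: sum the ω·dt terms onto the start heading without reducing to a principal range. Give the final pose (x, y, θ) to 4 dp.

step 1: θ'=0.0424 (R=1.6667) → pose (-1.8195, 0.9035, 0.0424)
step 2: θ'=-1.9576 (R=-1.5000) → pose (-0.3667, -1.1610, -1.9576)
step 3: θ'=-0.4576 (R=0.6667) → pose (-0.0438, -2.0106, -0.4576)
step 4: θ'=0.0424 (R=1.5000) → pose (0.6825, -2.1636, 0.0424)
step 5: θ'=-0.8326 (R=0.7143) → pose (0.1238, -1.9306, -0.8326)

(0.1238, -1.9306, -0.8326)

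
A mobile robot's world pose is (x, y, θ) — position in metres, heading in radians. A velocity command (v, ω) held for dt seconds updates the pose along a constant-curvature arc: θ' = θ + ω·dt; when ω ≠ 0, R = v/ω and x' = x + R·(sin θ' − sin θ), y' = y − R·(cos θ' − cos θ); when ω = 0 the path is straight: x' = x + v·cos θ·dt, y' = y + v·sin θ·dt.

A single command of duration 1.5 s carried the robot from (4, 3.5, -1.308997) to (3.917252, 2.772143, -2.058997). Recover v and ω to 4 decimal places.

v = 0.5000, ω = -0.5000

Δθ = -2.058997 − -1.308997 = -0.750000
ω = Δθ/dt = -0.750000/1.5 = -0.5000
R = −Δy/(cos θ' − cos θ) = -1.0000
v = R·ω = -1.0000·-0.5000 = 0.5000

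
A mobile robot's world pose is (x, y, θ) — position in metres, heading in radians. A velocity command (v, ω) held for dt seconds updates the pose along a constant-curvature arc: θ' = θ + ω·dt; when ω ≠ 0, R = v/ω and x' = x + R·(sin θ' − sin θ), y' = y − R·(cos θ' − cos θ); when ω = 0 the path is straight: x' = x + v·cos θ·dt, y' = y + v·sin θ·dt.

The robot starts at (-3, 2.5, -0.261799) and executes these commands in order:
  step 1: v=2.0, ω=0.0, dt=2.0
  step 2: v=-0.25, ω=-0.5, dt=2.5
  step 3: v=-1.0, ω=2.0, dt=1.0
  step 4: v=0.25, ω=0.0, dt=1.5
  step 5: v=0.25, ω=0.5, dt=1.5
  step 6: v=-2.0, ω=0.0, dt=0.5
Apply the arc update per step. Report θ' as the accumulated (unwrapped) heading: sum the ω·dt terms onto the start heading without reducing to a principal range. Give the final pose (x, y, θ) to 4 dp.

step 1: θ'=-0.2618 (straight) → pose (0.8637, 1.4647, -0.2618)
step 2: θ'=-1.5118 (R=0.5000) → pose (0.4940, 1.9182, -1.5118)
step 3: θ'=0.4882 (R=-0.5000) → pose (-0.2397, 2.3303, 0.4882)
step 4: θ'=0.4882 (straight) → pose (0.0915, 2.5062, 0.4882)
step 5: θ'=1.2382 (R=0.5000) → pose (0.3296, 2.7845, 1.2382)
step 6: θ'=1.2382 (straight) → pose (0.0031, 1.8393, 1.2382)

(0.0031, 1.8393, 1.2382)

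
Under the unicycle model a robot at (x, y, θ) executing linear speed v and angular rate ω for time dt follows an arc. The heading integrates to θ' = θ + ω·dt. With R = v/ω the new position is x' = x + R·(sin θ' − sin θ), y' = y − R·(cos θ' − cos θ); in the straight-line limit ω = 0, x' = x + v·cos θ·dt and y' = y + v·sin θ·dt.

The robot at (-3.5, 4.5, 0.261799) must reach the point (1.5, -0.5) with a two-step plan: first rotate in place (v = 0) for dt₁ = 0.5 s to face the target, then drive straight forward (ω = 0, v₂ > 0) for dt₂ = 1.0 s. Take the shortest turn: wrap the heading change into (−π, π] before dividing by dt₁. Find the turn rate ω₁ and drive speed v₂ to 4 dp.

heading to target = atan2(-0.5−4.5, 1.5−-3.5) = -0.7854
Δθ = wrap(-0.7854 − 0.2618) = -1.0472; ω₁ = Δθ/dt₁ = -2.0944
distance = √((1.5−-3.5)² + (-0.5−4.5)²) = 7.0711; v₂ = distance/dt₂ = 7.0711

ω₁ = -2.0944, v₂ = 7.0711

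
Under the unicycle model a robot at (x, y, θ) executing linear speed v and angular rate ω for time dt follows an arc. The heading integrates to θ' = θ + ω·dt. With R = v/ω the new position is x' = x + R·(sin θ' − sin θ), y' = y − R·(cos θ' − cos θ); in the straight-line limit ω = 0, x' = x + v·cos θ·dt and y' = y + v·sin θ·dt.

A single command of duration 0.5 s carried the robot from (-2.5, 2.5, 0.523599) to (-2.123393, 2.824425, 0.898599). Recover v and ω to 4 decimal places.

v = 1.0000, ω = 0.7500

Δθ = 0.898599 − 0.523599 = 0.375000
ω = Δθ/dt = 0.375000/0.5 = 0.7500
R = Δx/(sin θ' − sin θ) = 1.3333
v = R·ω = 1.3333·0.7500 = 1.0000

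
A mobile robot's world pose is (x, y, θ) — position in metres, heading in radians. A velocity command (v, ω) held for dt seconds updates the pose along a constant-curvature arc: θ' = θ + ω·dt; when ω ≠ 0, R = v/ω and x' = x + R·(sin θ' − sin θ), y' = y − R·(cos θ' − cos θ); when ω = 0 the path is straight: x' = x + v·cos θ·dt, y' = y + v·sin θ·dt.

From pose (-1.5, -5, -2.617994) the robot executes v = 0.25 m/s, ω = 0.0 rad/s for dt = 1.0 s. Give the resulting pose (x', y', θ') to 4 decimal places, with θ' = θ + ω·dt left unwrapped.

θ' = -2.6180 + 0.0·1.0 = -2.6180
ω = 0 → straight: x' = -1.5 + 0.25·cos(-2.6180)·1.0 = -1.7165
y' = -5 + 0.25·sin(-2.6180)·1.0 = -5.1250

(-1.7165, -5.1250, -2.6180)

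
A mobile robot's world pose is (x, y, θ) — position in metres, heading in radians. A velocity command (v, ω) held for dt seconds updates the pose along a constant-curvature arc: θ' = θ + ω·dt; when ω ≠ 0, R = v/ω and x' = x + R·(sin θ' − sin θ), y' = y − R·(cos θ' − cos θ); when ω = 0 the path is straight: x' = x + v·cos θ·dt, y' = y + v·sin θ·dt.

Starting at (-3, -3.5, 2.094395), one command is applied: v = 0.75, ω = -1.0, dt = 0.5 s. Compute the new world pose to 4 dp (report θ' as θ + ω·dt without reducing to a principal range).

θ' = 2.0944 + -1.0·0.5 = 1.5944
R = v/ω = 0.75/-1.0 = -0.7500
x' = -3 + -0.7500·(sin 1.5944 − sin 2.0944) = -3.1003
y' = -3.5 − -0.7500·(cos 1.5944 − cos 2.0944) = -3.1427

(-3.1003, -3.1427, 1.5944)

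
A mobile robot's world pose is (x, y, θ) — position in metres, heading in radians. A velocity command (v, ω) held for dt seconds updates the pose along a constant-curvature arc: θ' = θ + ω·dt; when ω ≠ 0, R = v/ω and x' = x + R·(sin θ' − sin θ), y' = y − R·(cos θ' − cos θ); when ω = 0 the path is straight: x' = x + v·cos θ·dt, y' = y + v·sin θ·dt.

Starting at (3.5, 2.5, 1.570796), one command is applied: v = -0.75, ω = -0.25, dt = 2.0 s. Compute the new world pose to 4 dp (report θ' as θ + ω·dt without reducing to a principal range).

(3.1327, 1.0617, 1.0708)

θ' = 1.5708 + -0.25·2.0 = 1.0708
R = v/ω = -0.75/-0.25 = 3.0000
x' = 3.5 + 3.0000·(sin 1.0708 − sin 1.5708) = 3.1327
y' = 2.5 − 3.0000·(cos 1.0708 − cos 1.5708) = 1.0617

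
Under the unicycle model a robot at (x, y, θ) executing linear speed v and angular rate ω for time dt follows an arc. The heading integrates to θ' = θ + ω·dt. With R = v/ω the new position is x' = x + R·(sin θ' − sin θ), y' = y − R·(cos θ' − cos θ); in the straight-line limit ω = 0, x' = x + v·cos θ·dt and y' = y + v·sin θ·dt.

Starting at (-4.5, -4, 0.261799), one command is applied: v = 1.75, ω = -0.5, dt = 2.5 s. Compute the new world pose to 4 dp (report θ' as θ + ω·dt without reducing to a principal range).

(-0.6715, -5.4551, -0.9882)

θ' = 0.2618 + -0.5·2.5 = -0.9882
R = v/ω = 1.75/-0.5 = -3.5000
x' = -4.5 + -3.5000·(sin -0.9882 − sin 0.2618) = -0.6715
y' = -4 − -3.5000·(cos -0.9882 − cos 0.2618) = -5.4551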